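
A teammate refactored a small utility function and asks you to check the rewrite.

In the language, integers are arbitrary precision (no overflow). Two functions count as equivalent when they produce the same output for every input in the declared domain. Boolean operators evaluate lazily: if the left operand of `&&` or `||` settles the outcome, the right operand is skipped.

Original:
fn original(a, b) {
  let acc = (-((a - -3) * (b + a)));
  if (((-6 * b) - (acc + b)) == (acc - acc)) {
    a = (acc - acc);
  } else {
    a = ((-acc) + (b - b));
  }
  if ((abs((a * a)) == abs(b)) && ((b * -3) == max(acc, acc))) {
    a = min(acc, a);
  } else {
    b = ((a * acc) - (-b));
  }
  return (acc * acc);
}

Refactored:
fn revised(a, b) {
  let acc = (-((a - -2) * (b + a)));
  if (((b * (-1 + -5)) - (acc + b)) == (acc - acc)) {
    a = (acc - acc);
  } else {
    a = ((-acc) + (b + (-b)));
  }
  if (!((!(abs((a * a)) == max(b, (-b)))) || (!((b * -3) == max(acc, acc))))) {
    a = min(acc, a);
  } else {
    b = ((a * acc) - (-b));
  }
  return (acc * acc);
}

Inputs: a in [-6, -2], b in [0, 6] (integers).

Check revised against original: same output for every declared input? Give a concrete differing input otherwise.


At a=-6, b=0: original gives 324, revised gives 576.
verdict: not equivalent; witness: a=-6, b=0


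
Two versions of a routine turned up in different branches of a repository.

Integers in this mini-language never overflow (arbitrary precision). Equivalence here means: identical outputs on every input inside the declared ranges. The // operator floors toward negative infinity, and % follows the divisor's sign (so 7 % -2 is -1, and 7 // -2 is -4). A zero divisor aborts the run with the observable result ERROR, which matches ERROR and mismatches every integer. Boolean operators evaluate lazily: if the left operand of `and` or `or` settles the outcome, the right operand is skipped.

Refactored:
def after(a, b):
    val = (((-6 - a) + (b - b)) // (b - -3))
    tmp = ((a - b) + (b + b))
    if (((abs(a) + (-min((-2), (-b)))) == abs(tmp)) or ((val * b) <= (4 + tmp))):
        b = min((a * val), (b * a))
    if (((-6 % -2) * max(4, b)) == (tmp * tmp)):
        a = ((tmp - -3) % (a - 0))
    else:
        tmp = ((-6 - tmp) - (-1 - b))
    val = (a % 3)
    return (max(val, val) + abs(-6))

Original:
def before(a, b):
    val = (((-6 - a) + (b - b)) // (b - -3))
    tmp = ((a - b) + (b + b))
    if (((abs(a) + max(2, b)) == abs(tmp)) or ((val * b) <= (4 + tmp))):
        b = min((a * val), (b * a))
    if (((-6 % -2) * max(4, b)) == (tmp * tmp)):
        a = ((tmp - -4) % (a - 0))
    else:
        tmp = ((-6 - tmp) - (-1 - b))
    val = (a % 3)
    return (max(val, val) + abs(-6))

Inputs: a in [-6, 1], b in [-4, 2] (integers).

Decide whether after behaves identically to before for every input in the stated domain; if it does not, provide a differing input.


These are not equivalent — on a=-2, b=2 the outputs split (6 vs 8).
before: val = -1; tmp = 0; (((abs(a) + max(2, b)) == abs(tmp)) or ((val * b) <= (4 + tmp))) -> true; b = -4; (((-6 % -2) * max(4, b)) == (tmp * tmp)) -> true; a = 0; val = 0; return 6
after: val = -1; tmp = 0; (((abs(a) + (-min((-2), (-b)))) == abs(tmp)) or ((val * b) <= (4 + tmp))) -> true; b = -4; (((-6 % -2) * max(4, b)) == (tmp * tmp)) -> true; a = -1; val = 2; return 8
verdict: not equivalent; witness: a=-2, b=2


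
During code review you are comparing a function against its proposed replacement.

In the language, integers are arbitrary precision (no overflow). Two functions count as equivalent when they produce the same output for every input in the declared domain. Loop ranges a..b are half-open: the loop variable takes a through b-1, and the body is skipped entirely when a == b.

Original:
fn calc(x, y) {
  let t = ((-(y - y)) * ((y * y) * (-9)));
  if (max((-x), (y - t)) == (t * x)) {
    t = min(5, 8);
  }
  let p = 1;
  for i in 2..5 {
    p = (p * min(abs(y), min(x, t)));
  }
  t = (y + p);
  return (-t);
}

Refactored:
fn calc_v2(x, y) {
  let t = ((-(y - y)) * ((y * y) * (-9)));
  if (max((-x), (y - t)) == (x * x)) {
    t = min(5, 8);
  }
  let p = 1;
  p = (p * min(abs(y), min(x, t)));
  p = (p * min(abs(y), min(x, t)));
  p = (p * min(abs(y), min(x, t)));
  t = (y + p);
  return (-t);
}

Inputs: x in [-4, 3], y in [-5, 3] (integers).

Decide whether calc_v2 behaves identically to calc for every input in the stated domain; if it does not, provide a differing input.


Not equivalent: x=1, y=1 separates them (-1 vs -2).
calc: t := 0 | (max((-x), (y - t)) == (t * x)): false | p := 1 | iter i=2: | p := 0 | iter i=3: | p := 0 | iter i=4: | p := 0 | t := 1 | result -1
calc_v2: t := 0 | (max((-x), (y - t)) == (x * x)): true | t := 5 | p := 1 | p := 1 | p := 1 | p := 1 | t := 2 | result -2
verdict: not equivalent; witness: x=1, y=1


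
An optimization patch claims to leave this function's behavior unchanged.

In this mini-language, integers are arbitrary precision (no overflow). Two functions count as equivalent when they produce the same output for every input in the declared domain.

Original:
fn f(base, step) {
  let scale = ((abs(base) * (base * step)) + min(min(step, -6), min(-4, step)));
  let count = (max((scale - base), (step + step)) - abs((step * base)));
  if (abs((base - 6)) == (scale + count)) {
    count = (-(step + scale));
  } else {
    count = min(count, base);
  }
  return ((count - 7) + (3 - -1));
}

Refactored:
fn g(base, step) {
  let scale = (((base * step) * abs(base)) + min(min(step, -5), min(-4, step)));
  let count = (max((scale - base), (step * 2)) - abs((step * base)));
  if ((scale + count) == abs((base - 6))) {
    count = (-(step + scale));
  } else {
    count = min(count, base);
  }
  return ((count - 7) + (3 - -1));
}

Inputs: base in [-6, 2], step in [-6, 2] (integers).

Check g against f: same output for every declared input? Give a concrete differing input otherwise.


There is a counterexample at base=-2, step=-3: -6 on one side, -5 on the other.
f: scale = 6; count = 2; (abs((base - 6)) == (scale + count)) -> true; count = -3; return -6
g: scale = 7; count = 3; ((scale + count) == abs((base - 6))) -> false; count = -2; return -5
verdict: not equivalent; witness: base=-2, step=-3


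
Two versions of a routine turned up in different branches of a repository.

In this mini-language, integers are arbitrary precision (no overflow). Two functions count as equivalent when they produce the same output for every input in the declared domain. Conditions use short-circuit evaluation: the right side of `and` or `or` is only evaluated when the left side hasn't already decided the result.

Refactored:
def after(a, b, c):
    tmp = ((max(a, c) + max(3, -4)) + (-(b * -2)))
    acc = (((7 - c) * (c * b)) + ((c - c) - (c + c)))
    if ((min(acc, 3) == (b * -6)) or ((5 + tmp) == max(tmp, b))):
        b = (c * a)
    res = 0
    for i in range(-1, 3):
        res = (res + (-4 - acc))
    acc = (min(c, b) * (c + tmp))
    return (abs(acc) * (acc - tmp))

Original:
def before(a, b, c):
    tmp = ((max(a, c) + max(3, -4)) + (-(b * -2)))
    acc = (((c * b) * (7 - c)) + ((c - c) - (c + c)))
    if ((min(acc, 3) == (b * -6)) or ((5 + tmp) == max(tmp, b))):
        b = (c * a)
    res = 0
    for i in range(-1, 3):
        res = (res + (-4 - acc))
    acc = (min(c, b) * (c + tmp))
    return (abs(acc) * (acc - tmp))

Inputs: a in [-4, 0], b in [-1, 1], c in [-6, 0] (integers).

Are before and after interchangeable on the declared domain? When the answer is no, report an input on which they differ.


This is a faithful refactor — same computation, different form, but the computed results match everywhere.
Spot check at a=-1, b=1, c=-4 — before: tmp becomes 4; next acc becomes -36; next ((min(acc, 3) == (b * -6)) or ((5 + tmp) == max(tmp, b))) evaluates to false; next res becomes 0; next at i=-1:; next res becomes 32; next at i=0:; next res becomes 64; next at i=1:; next res becomes 96; next at i=2:; next res becomes 128; next acc becomes 0; next final value 0. after: tmp becomes 4; next acc becomes -36; next ((min(acc, 3) == (b * -6)) or ((5 + tmp) == max(tmp, b))) evaluates to false; next res becomes 0; next at i=-1:; next res becomes 32; next at i=0:; next res becomes 64; next at i=1:; next res becomes 96; next at i=2:; next res becomes 128; next acc becomes 0; next final value 0. Both give 0.
Every one of the 105 inputs gives matching results.
verdict: equivalent


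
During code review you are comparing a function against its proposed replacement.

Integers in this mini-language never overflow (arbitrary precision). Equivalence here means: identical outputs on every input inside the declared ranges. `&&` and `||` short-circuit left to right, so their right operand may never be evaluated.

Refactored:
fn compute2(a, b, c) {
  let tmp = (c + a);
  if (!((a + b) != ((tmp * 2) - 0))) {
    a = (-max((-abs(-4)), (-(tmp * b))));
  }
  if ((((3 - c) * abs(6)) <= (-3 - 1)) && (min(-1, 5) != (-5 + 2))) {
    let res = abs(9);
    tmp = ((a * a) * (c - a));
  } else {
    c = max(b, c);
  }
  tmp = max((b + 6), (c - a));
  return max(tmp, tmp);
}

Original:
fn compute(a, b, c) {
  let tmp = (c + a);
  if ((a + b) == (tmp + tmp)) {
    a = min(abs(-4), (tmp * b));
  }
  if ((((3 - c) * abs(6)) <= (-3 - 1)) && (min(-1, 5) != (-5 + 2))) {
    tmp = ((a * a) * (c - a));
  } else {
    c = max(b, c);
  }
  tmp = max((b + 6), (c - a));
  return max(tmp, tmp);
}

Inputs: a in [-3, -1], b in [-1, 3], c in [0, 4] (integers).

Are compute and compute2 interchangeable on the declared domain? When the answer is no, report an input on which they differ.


Reading the diff, among the changes: arithmetic usage differs, local variable names differ, boolean connective usage differs, constant usage differs, statement counts differ, comparison usage differs, min/max/abs usage differs.
As a probe, take a=-2, b=2, c=0: compute runs tmp=-2, then ((a + b) == (tmp + tmp)) is false, then ((((3 - c) * abs(6)) <= (-3 - 1)) && (min(-1, 5) != (-5 + 2))) is false, then c=2, then tmp=8, then returns 8; compute2 runs tmp=-2, then (!((a + b) != ((tmp * 2) - 0))) is false, then ((((3 - c) * abs(6)) <= (-3 - 1)) && (min(-1, 5) != (-5 + 2))) is false, then c=2, then tmp=8, then returns 8; both end at 8.
Across all 75 domain points the two functions coincide.
verdict: equivalent


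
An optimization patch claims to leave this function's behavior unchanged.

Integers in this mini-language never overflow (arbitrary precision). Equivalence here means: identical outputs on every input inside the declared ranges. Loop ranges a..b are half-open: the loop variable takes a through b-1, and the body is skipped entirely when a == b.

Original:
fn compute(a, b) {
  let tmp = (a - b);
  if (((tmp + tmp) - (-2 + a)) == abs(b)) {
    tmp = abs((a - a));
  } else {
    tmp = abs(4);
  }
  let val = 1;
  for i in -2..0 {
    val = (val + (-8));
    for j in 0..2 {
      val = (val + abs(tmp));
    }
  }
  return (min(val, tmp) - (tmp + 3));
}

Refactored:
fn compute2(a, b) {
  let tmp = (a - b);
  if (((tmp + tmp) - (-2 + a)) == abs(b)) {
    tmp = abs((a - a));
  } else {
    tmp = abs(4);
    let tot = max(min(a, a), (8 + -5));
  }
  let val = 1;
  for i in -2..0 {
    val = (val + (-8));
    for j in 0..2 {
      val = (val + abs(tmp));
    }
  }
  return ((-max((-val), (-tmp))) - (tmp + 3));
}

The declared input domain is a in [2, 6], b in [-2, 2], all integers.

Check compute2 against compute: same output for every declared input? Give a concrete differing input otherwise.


Equivalent. Beyond behavior-preserving changes, the revision adds an assignment to `tot` whose value nothing reads.
Across all 25 domain points the two functions coincide.
Spot check at a=6, b=-1 — compute: tmp = 7; (((tmp + tmp) - (-2 + a)) == abs(b)) -> false; tmp = 4; val = 1; [i=-2]; val = -7; [j=0]; val = -3; [j=1]; val = 1; [i=-1]; val = -7; [j=0]; val = -3; [j=1]; val = 1; return -6. compute2: tmp = 7; (((tmp + tmp) - (-2 + a)) == abs(b)) -> false; tmp = 4; tot = 6; val = 1; [i=-2]; val = -7; [j=0]; val = -3; [j=1]; val = 1; [i=-1]; val = -7; [j=0]; val = -3; [j=1]; val = 1; return -6. Both give -6.
verdict: equivalent


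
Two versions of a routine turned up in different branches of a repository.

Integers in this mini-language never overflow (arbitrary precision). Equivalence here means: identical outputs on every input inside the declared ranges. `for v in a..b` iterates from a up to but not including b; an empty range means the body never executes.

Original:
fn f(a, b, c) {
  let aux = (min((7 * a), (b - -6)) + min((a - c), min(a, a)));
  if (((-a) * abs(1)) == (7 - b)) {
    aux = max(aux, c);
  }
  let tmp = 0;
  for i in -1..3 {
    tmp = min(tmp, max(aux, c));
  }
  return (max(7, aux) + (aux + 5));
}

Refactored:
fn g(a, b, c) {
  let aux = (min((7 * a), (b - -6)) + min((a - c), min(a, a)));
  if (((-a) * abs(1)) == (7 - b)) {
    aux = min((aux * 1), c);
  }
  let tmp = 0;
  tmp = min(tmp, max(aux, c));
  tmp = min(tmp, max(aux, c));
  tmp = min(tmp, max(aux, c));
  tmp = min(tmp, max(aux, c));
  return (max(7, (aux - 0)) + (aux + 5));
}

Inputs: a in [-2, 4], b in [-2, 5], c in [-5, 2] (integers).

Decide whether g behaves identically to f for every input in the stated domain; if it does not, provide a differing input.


Input a=-2, b=5, c=-5: 7 from f versus -4 from g.
verdict: not equivalent; witness: a=-2, b=5, c=-5


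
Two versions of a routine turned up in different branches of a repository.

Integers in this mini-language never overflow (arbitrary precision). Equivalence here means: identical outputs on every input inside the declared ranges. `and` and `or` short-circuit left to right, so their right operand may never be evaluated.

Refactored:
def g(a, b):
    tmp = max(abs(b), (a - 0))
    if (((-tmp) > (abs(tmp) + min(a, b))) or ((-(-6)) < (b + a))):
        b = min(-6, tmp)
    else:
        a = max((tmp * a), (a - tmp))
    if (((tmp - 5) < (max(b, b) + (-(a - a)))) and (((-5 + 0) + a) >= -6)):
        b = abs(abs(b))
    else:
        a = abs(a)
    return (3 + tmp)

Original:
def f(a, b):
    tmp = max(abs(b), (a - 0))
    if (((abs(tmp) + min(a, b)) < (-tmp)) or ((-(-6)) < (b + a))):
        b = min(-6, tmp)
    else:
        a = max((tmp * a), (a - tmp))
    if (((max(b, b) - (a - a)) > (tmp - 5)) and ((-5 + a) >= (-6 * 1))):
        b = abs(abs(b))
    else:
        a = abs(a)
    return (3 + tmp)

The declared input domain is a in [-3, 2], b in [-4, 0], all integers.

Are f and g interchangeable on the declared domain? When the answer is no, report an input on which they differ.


Side by side, the visible changes include: constant usage differs; and arithmetic usage differs.
Tracing a=-3, b=0: f: tmp = 0; (((abs(tmp) + min(a, b)) < (-tmp)) or ((-(-6)) < (b + a))) -> true; b = -6; (((max(b, b) - (a - a)) > (tmp - 5)) and ((-5 + a) >= (-6 * 1))) -> false; a = 3; return 3 | g: tmp = 0; (((-tmp) > (abs(tmp) + min(a, b))) or ((-(-6)) < (b + a))) -> true; b = -6; (((tmp - 5) < (max(b, b) + (-(a - a)))) and (((-5 + 0) + a) >= -6)) -> false; a = 3; return 3 — matching result 3.
Checked all 30 inputs in the declared domain: the outputs agree on every one.
verdict: equivalent


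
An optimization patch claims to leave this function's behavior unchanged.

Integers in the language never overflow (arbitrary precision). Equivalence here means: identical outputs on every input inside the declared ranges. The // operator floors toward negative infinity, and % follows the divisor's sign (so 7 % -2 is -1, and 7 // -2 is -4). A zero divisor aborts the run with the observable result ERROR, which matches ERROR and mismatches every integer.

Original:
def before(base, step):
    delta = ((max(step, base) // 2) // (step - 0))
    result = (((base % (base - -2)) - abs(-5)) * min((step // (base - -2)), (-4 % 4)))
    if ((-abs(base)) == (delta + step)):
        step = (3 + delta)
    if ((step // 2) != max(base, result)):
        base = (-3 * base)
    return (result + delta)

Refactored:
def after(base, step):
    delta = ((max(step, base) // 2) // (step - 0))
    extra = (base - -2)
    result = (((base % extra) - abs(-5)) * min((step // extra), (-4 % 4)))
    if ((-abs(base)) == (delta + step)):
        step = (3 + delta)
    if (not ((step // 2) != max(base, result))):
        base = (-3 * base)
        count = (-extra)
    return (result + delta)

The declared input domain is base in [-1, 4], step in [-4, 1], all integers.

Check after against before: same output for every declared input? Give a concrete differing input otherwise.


Equivalent. One difference looks behavioral, but it never changes the outcome for any declared input.
Sweeping the whole domain (36 inputs) finds no disagreement.
One worked example (base=1, step=0) — before: hits division by zero so the output is ERROR; after: hits division by zero so the output is ERROR; agreement on ERROR.
verdict: equivalent


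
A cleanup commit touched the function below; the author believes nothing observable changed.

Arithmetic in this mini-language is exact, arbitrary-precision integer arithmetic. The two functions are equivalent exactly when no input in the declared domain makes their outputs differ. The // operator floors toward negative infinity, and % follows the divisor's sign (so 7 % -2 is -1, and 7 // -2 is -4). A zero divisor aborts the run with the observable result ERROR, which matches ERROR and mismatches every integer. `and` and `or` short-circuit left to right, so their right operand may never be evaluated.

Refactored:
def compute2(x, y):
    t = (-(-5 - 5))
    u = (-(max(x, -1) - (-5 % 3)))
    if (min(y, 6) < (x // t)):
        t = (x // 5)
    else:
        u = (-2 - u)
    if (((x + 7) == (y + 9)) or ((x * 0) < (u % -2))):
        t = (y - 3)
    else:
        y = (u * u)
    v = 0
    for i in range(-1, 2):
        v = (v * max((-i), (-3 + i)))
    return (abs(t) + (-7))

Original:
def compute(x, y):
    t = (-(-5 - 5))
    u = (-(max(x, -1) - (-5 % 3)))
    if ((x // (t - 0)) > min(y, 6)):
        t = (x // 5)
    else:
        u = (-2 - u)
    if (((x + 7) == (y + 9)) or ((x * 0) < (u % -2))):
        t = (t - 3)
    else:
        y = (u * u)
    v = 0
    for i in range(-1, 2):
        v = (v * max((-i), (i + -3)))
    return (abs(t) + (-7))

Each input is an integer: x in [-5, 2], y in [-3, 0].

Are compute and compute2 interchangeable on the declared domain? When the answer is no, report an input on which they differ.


Try x=-1, y=-3.
compute: t=10, then u=2, then ((x // (t - 0)) > min(y, 6)) is true, then t=-1, then (((x + 7) == (y + 9)) or ((x * 0) < (u % -2))) is true, then t=-4, then v=0, then (i=-1), then v=0, then (i=0), then v=0, then (i=1), then v=0, then returns -3
compute2: t=10, then u=2, then (min(y, 6) < (x // t)) is true, then t=-1, then (((x + 7) == (y + 9)) or ((x * 0) < (u % -2))) is true, then t=-6, then v=0, then (i=-1), then v=0, then (i=0), then v=0, then (i=1), then v=0, then returns -1
-3 and -1 differ, so these are not the same function on this domain.
verdict: not equivalent; witness: x=-1, y=-3


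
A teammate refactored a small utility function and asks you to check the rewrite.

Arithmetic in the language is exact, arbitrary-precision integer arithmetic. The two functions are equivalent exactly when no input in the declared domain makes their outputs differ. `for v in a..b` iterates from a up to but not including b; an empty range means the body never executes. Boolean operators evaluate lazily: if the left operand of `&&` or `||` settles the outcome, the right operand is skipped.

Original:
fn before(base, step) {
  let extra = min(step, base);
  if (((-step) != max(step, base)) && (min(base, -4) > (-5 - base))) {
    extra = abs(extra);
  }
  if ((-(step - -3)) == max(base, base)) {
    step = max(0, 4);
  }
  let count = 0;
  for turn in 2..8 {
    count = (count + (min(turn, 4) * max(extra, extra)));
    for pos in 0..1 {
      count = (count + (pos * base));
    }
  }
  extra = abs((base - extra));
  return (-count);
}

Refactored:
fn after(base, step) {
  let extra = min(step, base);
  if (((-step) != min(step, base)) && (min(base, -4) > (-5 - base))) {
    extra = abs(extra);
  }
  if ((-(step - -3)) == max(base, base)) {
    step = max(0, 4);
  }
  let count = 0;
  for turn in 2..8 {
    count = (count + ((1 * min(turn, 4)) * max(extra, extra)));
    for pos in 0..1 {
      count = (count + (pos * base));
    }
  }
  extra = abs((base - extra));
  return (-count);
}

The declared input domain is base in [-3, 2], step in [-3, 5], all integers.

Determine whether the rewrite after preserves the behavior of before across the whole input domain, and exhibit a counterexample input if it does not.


On input base=1, step=-1, before returns 21 while after returns -21.
verdict: not equivalent; witness: base=1, step=-1


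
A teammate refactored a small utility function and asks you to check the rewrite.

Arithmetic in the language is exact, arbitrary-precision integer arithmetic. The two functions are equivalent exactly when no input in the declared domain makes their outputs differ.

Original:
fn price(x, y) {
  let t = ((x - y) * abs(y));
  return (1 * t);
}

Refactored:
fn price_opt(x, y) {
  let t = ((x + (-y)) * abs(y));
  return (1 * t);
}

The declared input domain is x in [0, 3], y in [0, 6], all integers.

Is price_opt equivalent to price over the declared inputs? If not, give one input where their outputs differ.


Equivalent — the differences include arithmetic usage differs, yet no declared input distinguishes the two.
One worked example (x=2, y=3) — price: t becomes -3; next final value -3; price_opt: t becomes -3; next final value -3; agreement on -3.
Sweeping the whole domain (28 inputs) finds no disagreement.
verdict: equivalent


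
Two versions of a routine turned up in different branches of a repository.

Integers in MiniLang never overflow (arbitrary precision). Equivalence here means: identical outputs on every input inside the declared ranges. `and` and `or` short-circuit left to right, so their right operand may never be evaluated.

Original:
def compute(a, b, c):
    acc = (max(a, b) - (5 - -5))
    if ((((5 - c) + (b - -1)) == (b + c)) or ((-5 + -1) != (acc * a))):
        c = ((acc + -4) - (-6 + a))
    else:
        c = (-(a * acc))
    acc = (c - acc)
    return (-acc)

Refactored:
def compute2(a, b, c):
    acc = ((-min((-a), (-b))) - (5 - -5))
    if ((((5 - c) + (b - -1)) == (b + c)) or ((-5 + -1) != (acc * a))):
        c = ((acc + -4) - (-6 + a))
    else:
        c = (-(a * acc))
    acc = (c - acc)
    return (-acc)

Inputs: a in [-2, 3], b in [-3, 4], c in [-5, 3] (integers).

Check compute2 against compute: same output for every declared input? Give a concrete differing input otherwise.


Side by side, the visible changes include: min/max/abs usage differs.
One worked example (a=-2, b=-2, c=-1) — compute: acc becomes -12; next ((((5 - c) + (b - -1)) == (b + c)) or ((-5 + -1) != (acc * a))) evaluates to true; next c becomes -8; next acc becomes 4; next final value -4; compute2: acc becomes -12; next ((((5 - c) + (b - -1)) == (b + c)) or ((-5 + -1) != (acc * a))) evaluates to true; next c becomes -8; next acc becomes 4; next final value -4; agreement on -4.
Checked all 432 inputs in the declared domain: the outputs agree on every one.
verdict: equivalent


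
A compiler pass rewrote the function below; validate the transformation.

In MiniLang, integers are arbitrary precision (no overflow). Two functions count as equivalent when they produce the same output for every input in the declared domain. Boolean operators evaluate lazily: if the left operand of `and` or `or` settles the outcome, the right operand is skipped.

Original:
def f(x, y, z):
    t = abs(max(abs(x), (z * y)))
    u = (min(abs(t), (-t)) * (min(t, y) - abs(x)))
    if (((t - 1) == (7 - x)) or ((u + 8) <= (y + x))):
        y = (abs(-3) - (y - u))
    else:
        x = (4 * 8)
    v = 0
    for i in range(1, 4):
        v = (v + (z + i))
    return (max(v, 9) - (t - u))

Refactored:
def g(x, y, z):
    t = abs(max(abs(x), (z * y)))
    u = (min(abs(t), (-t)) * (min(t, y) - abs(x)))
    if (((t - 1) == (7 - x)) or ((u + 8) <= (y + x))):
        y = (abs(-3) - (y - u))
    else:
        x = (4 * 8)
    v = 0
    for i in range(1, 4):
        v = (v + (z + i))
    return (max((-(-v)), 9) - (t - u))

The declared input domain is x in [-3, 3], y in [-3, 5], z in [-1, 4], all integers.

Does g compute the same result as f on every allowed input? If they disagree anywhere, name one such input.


Changes here: same computation, different form; the full 378-point sweep finds no disagreement.
verdict: equivalent


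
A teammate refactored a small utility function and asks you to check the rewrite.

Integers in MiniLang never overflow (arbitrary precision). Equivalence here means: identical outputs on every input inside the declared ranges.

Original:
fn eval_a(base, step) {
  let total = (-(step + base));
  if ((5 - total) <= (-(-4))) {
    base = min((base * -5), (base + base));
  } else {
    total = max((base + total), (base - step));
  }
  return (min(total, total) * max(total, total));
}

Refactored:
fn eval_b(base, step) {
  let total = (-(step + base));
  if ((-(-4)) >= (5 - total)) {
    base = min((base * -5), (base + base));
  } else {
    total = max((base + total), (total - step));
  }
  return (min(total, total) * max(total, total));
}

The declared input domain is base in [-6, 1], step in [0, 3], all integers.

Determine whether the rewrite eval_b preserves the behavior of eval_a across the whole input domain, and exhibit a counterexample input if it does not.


base=1, step=0 yields 1 from eval_a but 0 from eval_b.
verdict: not equivalent; witness: base=1, step=0


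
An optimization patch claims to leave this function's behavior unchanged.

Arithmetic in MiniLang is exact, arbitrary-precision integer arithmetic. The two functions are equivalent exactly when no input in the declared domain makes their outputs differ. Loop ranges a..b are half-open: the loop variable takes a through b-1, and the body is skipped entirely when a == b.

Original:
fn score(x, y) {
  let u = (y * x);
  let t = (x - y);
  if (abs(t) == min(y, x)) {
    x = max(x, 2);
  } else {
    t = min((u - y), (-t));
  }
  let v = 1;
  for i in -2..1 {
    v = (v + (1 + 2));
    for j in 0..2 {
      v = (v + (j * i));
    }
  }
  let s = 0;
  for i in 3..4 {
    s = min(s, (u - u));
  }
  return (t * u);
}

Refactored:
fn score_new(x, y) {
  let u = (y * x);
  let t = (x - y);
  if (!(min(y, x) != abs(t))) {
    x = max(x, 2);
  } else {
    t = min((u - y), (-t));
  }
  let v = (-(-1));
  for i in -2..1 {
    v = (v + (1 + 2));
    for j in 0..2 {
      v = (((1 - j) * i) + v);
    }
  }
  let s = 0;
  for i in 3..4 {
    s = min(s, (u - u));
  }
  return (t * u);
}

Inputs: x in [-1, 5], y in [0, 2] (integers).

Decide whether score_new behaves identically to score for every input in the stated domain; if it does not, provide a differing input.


Comparing the listings, the differences include: constant usage differs, and boolean connective usage differs, and arithmetic usage differs, and comparison usage differs.
One worked example (x=3, y=0) — score: u = 0; t = 3; (abs(t) == min(y, x)) -> false; t = -3; v = 1; [i=-2]; v = 4; [j=0]; v = 4; [j=1]; v = 2; [i=-1]; v = 5; [j=0]; v = 5; [j=1]; v = 4; [i=0]; v = 7; [j=0]; v = 7; [j=1]; v = 7; s = 0; [i=3]; s = 0; return 0; score_new: u = 0; t = 3; (!(min(y, x) != abs(t))) -> false; t = -3; v = 1; [i=-2]; v = 4; [j=0]; v = 2; [j=1]; v = 2; [i=-1]; v = 5; [j=0]; v = 4; [j=1]; v = 4; [i=0]; v = 7; [j=0]; v = 7; [j=1]; v = 7; s = 0; [i=3]; s = 0; return 0; agreement on 0.
Every one of the 21 inputs gives matching results.
verdict: equivalent


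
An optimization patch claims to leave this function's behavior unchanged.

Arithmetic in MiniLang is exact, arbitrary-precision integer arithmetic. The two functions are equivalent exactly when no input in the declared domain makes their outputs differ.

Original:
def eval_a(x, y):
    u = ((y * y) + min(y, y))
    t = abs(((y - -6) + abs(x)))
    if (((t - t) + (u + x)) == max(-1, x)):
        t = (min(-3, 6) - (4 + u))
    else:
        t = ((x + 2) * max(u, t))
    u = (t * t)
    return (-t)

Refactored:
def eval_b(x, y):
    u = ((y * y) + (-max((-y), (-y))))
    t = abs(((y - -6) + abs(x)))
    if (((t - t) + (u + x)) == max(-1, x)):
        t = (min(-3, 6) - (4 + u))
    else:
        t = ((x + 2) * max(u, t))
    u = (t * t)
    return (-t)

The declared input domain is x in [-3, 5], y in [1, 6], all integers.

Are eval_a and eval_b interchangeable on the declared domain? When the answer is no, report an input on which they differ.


The two are interchangeable: min/max/abs usage differs, and every declared input agrees.
Spot check at x=4, y=6 — eval_a: u becomes 42; next t becomes 16; next (((t - t) + (u + x)) == max(-1, x)) evaluates to false; next t becomes 252; next u becomes 63504; next final value -252. eval_b: u becomes 42; next t becomes 16; next (((t - t) + (u + x)) == max(-1, x)) evaluates to false; next t becomes 252; next u becomes 63504; next final value -252. Both give -252.
An exhaustive pass over the 54 declared inputs shows identical outputs.
verdict: equivalent


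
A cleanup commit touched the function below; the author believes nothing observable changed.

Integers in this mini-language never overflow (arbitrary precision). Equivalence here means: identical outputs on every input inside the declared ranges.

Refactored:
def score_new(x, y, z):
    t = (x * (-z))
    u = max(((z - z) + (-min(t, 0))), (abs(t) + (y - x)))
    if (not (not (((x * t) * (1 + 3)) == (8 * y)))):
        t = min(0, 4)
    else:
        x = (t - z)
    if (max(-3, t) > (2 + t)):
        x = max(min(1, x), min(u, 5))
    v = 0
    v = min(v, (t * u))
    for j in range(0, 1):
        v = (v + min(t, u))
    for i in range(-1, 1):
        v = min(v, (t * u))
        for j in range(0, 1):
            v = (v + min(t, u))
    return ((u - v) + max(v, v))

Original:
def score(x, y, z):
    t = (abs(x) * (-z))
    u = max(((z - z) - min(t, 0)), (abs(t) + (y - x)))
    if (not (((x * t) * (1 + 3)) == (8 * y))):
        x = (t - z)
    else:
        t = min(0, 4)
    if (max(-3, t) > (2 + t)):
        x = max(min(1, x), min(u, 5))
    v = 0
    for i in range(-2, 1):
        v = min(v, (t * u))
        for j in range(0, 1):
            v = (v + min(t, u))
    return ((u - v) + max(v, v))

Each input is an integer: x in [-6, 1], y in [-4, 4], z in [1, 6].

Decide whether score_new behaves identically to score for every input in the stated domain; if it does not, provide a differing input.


Try x=-3, y=-4, z=1.
score: t = -3; u = 3; (not (((x * t) * (1 + 3)) == (8 * y))) -> true; x = -4; (max(-3, t) > (2 + t)) -> false; v = 0; [i=-2]; v = -9; [j=0]; v = -12; [i=-1]; v = -12; [j=0]; v = -15; [i=0]; v = -15; [j=0]; v = -18; return 3
score_new: t = 3; u = 2; (not (not (((x * t) * (1 + 3)) == (8 * y)))) -> false; x = 2; (max(-3, t) > (2 + t)) -> false; v = 0; v = 0; [j=0]; v = 2; [i=-1]; v = 2; [j=0]; v = 4; [i=0]; v = 4; [j=0]; v = 6; return 2
3 vs 2 — the two versions disagree here.
verdict: not equivalent; witness: x=-3, y=-4, z=1


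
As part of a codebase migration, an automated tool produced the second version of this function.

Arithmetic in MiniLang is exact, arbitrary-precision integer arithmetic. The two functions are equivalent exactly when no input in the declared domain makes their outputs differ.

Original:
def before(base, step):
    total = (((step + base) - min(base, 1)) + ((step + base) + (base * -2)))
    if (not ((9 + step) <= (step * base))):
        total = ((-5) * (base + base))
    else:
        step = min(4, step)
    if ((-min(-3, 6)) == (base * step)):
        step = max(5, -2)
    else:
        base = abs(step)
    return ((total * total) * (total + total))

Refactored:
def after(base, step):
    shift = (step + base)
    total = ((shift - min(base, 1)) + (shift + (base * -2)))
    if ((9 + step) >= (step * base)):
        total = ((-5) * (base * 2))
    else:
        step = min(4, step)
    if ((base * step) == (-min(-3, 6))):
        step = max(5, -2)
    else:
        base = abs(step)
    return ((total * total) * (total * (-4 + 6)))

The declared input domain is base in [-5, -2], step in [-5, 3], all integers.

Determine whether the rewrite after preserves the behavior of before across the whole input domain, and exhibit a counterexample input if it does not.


Try base=-2, step=-3.
before: total = -4; (not ((9 + step) <= (step * base))) -> false; step = -3; ((-min(-3, 6)) == (base * step)) -> false; base = 3; return -128
after: shift = -5; total = -4; ((9 + step) >= (step * base)) -> true; total = 20; ((base * step) == (-min(-3, 6))) -> false; base = 3; return 16000
-128 != 16000, so the rewrite changes behavior.
verdict: not equivalent; witness: base=-2, step=-3


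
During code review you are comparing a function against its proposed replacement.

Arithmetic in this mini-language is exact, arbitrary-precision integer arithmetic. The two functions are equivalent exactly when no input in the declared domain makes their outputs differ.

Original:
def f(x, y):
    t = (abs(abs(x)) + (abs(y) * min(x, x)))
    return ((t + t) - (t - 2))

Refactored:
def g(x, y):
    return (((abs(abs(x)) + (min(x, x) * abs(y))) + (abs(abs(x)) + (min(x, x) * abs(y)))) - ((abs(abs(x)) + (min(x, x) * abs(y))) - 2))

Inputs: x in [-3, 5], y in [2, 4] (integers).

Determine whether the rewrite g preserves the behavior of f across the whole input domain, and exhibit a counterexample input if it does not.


This is a faithful refactor — min/max/abs usage differs; statement counts differ; arithmetic usage differs; local variable names differ, but the computed results match everywhere.
Tracing x=-2, y=4: f: t=-6, then returns -4 | g: returns -4 — matching result -4.
An exhaustive pass over the 27 declared inputs shows identical outputs.
verdict: equivalent


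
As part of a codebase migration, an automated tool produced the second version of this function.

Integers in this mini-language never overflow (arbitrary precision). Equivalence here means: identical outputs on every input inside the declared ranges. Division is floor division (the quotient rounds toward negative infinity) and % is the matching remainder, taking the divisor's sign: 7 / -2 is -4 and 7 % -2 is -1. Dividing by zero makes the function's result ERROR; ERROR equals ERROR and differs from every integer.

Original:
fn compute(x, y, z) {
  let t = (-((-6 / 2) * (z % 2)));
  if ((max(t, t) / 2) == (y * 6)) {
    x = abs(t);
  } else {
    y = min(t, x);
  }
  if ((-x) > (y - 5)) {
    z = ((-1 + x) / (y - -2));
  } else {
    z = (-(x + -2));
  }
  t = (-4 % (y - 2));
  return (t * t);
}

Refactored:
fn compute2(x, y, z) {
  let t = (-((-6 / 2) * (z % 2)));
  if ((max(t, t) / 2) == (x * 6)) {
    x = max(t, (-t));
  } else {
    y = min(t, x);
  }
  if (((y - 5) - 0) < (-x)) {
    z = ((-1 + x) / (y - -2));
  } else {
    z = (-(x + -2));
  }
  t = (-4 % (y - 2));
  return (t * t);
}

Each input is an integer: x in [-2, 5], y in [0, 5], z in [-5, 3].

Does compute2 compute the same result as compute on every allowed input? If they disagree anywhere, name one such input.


x=-2, y=0, z=-4 yields 0 from compute but ERROR from compute2.
verdict: not equivalent; witness: x=-2, y=0, z=-4


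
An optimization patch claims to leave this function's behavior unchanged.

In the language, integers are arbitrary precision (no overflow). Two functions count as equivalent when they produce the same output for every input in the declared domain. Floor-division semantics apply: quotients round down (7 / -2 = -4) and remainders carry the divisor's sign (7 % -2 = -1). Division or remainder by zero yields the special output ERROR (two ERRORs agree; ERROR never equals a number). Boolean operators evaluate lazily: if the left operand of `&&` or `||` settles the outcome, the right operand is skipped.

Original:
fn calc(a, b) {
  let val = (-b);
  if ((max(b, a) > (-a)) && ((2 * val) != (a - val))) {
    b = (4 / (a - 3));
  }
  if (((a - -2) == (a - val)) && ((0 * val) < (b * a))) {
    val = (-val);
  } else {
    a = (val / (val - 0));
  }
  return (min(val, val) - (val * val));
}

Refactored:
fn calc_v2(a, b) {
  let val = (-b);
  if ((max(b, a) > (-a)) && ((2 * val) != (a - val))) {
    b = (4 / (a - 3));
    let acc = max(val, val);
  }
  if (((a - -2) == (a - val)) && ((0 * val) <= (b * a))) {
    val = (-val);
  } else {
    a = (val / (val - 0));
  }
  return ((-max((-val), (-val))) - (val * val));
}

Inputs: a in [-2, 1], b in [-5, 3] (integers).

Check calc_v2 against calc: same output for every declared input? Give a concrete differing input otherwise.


The rewrite breaks on a=0, b=2, where the results are -6 and -2.
calc: val := -2 | ((max(b, a) > (-a)) && ((2 * val) != (a - val))): true | b := -2 | (((a - -2) == (a - val)) && ((0 * val) < (b * a))): false | a := 1 | result -6
calc_v2: val := -2 | ((max(b, a) > (-a)) && ((2 * val) != (a - val))): true | b := -2 | acc := -2 | (((a - -2) == (a - val)) && ((0 * val) <= (b * a))): true | val := 2 | result -2
verdict: not equivalent; witness: a=0, b=2


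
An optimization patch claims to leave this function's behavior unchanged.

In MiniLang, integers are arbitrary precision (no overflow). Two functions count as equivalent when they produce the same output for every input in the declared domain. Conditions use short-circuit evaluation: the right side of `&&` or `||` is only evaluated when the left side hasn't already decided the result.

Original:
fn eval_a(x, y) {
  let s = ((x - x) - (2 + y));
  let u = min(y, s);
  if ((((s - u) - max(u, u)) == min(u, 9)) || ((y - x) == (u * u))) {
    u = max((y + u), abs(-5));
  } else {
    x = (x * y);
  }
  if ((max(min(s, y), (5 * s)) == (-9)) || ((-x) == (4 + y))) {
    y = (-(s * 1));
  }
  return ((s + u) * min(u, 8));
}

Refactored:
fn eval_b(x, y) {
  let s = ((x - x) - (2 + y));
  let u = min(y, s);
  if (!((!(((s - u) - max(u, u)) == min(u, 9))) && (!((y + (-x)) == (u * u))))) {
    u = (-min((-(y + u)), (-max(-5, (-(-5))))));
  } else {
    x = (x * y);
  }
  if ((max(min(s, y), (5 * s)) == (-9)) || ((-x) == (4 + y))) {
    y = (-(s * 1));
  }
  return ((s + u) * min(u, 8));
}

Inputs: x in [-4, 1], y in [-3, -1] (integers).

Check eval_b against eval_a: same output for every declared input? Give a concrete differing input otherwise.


The two are interchangeable: constant usage differs, arithmetic usage differs, boolean connective usage differs, min/max/abs usage differs, and every declared input agrees.
As a probe, take x=-1, y=-2: eval_a runs s=0, then u=-2, then ((((s - u) - max(u, u)) == min(u, 9)) || ((y - x) == (u * u))) is false, then x=2, then ((max(min(s, y), (5 * s)) == (-9)) || ((-x) == (4 + y))) is false, then returns 4; eval_b runs s=0, then u=-2, then (!((!(((s - u) - max(u, u)) == min(u, 9))) && (!((y + (-x)) == (u * u))))) is false, then x=2, then ((max(min(s, y), (5 * s)) == (-9)) || ((-x) == (4 + y))) is false, then returns 4; both end at 4.
An exhaustive pass over the 18 declared inputs shows identical outputs.
verdict: equivalent


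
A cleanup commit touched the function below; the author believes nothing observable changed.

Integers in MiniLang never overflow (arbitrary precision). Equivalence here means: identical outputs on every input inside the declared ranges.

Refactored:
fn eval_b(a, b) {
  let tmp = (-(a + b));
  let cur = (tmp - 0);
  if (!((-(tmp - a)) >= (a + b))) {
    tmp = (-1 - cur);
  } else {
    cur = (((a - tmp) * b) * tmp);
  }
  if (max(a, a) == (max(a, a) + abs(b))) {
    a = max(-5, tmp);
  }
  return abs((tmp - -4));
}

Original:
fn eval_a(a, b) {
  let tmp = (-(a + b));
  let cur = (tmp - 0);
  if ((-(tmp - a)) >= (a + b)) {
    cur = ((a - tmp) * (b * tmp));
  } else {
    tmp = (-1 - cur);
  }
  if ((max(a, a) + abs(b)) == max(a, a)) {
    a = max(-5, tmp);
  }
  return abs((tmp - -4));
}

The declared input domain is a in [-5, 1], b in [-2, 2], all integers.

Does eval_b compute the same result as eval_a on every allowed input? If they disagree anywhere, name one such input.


This is a faithful refactor — boolean connective usage differs, but the computed results match everywhere.
Spot check at a=-2, b=0 — eval_a: tmp := 2 | cur := 2 | ((-(tmp - a)) >= (a + b)): false | tmp := -3 | ((max(a, a) + abs(b)) == max(a, a)): true | a := -3 | result 1. eval_b: tmp := 2 | cur := 2 | (!((-(tmp - a)) >= (a + b))): true | tmp := -3 | (max(a, a) == (max(a, a) + abs(b))): true | a := -3 | result 1. Both give 1.
Sweeping the whole domain (35 inputs) finds no disagreement.
verdict: equivalent
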